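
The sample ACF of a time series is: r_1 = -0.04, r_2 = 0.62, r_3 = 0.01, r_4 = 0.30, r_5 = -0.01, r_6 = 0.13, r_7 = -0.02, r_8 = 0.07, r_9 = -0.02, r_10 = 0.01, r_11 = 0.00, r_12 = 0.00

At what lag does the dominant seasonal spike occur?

The largest autocorrelation is r_2 = 0.62, with a weaker echo at lag 4 (0.30); the remaining lags stay at or below 0.13.
The dominant spike at lag 2 indicates a seasonal period of 2.

2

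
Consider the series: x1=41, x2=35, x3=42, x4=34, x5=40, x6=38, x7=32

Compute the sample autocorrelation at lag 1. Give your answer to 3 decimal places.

-0.523

Mean x̄ = (41 + 35 + 42 + 34 + 40 + 38 + 32)/7 = 37.4286
Σ(x_t−x̄)(x_{t+1}−x̄) = (-8.6735) + (-11.1020) + (-15.6735) + (-8.8163) + (1.4694) + (-3.1020) = -45.8980
Denominator Σ(x_t−x̄)² = 87.7143
r_1 = -45.8980 / 87.7143 = -0.523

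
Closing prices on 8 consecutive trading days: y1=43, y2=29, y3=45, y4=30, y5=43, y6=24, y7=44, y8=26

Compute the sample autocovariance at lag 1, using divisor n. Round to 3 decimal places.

-58.594

Mean ȳ = (43 + 29 + 45 + 30 + 43 + 24 + 44 + 26)/8 = 35.5000
Σ_{t=1}^{7}(y_t−ȳ)(y_{t+1}−ȳ) = -468.7500
γ_1 = -468.7500 / 8 = -58.594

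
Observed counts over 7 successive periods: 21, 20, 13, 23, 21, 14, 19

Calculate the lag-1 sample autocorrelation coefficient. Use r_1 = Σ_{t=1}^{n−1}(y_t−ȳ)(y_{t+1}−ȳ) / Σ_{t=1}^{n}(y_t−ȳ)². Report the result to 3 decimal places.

-0.366

Mean ȳ = (21 + 20 + 13 + 23 + 21 + 14 + 19)/7 = 18.7143
Deviations from mean: 2.2857, 1.2857, -5.7143, 4.2857, 2.2857, -4.7143, 0.2857
Numerator Σ_{t=1}^{6}(y_t−ȳ)(y_{t+1}−ȳ) = -31.2245
Denominator Σ(y_t−ȳ)² = 85.4286
r_1 = -31.2245 / 85.4286 = -0.366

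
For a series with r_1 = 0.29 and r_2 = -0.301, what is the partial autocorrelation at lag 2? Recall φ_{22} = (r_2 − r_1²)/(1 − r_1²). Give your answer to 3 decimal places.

φ_{22} = (r_2 − r_1²) / (1 − r_1²)
r_1² = (0.29)² = 0.0841
Numerator = -0.301 − 0.0841 = -0.3851; denominator = 1 − 0.0841 = 0.9159
φ_{22} = -0.3851 / 0.9159 = -0.420

-0.420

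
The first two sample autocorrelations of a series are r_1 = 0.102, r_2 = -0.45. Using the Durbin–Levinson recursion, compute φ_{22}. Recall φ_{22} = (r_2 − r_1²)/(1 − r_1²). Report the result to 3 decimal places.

-0.465

φ_{22} = (r_2 − r_1²) / (1 − r_1²)
r_1² = (0.102)² = 0.010404
Numerator = -0.45 − 0.0104 = -0.4604; denominator = 1 − 0.0104 = 0.9896
φ_{22} = -0.4604 / 0.9896 = -0.465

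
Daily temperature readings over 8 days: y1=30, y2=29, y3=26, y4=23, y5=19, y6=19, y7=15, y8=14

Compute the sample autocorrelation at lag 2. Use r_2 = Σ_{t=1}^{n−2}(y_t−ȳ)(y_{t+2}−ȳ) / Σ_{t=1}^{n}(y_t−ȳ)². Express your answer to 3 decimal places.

0.264

Mean ȳ = (30 + 29 + 26 + 23 + 19 + 19 + 15 + 14)/8 = 21.8750
Deviations from mean: 8.1250, 7.1250, 4.1250, 1.1250, -2.8750, -2.8750, -6.8750, -7.8750
Σ(y_t−ȳ)(y_{t+2}−ȳ) = (33.5156) + (8.0156) + (-11.8594) + (-3.2344) + (19.7656) + (22.6406) = 68.8438
Denominator Σ(y_t−ȳ)² = 260.8750
r_2 = 68.8438 / 260.8750 = 0.264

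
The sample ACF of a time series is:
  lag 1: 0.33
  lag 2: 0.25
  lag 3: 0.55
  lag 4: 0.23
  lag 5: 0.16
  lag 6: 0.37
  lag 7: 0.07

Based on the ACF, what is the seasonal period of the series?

3

The largest autocorrelation is r_3 = 0.55, with a weaker echo at lag 6 (0.37); the remaining lags stay at or below 0.33. The elevated value at lag 1 (0.33), dropping to 0.25 at lag 2, reflects decaying short-term dependence rather than seasonality.
The dominant spike at lag 3 indicates a seasonal period of 3.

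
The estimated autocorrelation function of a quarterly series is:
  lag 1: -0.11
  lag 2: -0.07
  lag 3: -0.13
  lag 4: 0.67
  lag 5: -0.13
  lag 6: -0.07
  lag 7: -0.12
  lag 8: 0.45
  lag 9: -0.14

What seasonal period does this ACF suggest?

The largest autocorrelation is r_4 = 0.67, with a weaker echo at lag 8 (0.45); the remaining lags stay at or below -0.07.
The dominant spike at lag 4 indicates a seasonal period of 4.

4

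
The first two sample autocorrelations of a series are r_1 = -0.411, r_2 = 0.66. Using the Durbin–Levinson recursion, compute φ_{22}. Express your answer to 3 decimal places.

φ_{22} = (r_2 − r_1²) / (1 − r_1²)
r_1² = (-0.411)² = 0.168921
Numerator = 0.66 − 0.1689 = 0.4911; denominator = 1 − 0.1689 = 0.8311
φ_{22} = 0.4911 / 0.8311 = 0.591

0.591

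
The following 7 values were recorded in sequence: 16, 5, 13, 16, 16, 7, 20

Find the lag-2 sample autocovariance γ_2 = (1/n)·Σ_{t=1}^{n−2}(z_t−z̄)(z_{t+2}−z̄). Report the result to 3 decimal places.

-3.268

Mean z̄ = (16 + 5 + 13 + 16 + 16 + 7 + 20)/7 = 13.2857
Deviations: 2.7143, -8.2857, -0.2857, 2.7143, 2.7143, -6.2857, 6.7143
Σ_{t=1}^{5}(z_t−z̄)(z_{t+2}−z̄) = -22.8776
γ_2 = -22.8776 / 7 = -3.268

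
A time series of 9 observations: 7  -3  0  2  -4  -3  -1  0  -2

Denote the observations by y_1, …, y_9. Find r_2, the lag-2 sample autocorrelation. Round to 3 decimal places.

-0.100

Mean ȳ = (7 − 3 + 0 + 2 − 4 − 3 − 1 + 0 − 2)/9 = -0.4444
Σ(y_t−ȳ)(y_{t+2}−ȳ) = (3.3086) + (-6.2469) + (-1.5802) + (-6.2469) + (1.9753) + (-1.1358) + (0.8642) = -9.0617
Denominator Σ(y_t−ȳ)² = 90.2222
r_2 = -9.0617 / 90.2222 = -0.100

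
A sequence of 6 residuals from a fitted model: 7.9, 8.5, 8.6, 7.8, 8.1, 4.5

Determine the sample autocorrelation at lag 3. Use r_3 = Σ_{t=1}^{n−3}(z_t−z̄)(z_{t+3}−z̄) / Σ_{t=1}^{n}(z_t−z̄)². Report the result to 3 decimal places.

-0.220

Mean z̄ = (7.9 + 8.5 + 8.6 + 7.8 + 8.1 + 4.5)/6 = 7.5667
Deviations from mean: 0.3333, 0.9333, 1.0333, 0.2333, 0.5333, -3.0667
Σ(z_t−z̄)(z_{t+3}−z̄) = (0.0778) + (0.4978) + (-3.1689) = -2.5933
Denominator Σ(z_t−z̄)² = 11.7933
r_3 = -2.5933 / 11.7933 = -0.220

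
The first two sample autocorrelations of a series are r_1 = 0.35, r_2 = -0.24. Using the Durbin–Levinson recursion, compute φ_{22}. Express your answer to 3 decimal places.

φ_{22} = (r_2 − r_1²) / (1 − r_1²)
r_1² = (0.35)² = 0.1225
Numerator = -0.24 − 0.1225 = -0.3625; denominator = 1 − 0.1225 = 0.8775
φ_{22} = -0.3625 / 0.8775 = -0.413

-0.413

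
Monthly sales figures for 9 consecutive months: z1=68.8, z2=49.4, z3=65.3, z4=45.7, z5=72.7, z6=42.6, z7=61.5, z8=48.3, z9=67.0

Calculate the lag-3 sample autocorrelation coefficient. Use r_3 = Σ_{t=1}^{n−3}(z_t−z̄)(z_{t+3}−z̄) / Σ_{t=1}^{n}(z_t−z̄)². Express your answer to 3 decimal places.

-0.673

Mean z̄ = (68.8 + 49.4 + 65.3 + 45.7 + 72.7 + 42.6 + 61.5 + 48.3 + 67.0)/9 = 57.9222
Numerator Σ_{t=1}^{6}(z_t−z̄)(z_{t+3}−z̄) = -696.9493
Denominator Σ(z_t−z̄)² = 1035.7156
r_3 = -696.9493 / 1035.7156 = -0.673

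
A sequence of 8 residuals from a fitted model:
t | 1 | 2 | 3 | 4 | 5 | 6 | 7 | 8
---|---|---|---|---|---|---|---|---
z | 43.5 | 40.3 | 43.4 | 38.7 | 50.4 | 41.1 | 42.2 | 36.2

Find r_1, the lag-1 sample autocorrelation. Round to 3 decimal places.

Mean z̄ = (43.5 + 40.3 + 43.4 + 38.7 + 50.4 + 41.1 + 42.2 + 36.2)/8 = 41.9750
Deviations from mean: 1.5250, -1.6750, 1.4250, -3.2750, 8.4250, -0.8750, 0.2250, -5.7750
Numerator Σ_{t=1}^{7}(z_t−z̄)(z_{t+1}−z̄) = -46.0681
Denominator Σ(z_t−z̄)² = 123.0350
r_1 = -46.0681 / 123.0350 = -0.374

-0.374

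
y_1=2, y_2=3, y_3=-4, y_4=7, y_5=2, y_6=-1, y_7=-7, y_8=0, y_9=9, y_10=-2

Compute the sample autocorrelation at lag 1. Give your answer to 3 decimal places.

Mean ȳ = (2 + 3 − 4 + 7 + 2 − 1 − 7 + 0 + 9 − 2)/10 = 0.9000
Numerator Σ_{t=1}^{9}(y_t−ȳ)(y_{t+1}−ȳ) = -41.9100
Denominator Σ(y_t−ȳ)² = 208.9000
r_1 = -41.9100 / 208.9000 = -0.201

-0.201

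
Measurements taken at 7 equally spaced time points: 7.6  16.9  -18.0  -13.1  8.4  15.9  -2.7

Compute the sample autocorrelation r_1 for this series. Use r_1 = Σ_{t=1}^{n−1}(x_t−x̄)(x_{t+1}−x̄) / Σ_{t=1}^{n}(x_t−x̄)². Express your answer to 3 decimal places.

Mean x̄ = (7.6 + 16.9 − 18.0 − 13.1 + 8.4 + 15.9 − 2.7)/7 = 2.1429
Σ(x_t−x̄)(x_{t+1}−x̄) = (80.5318) + (-297.2510) + (307.0347) + (-95.3767) + (86.0804) + (-66.6239) = 14.3953
Denominator Σ(x_t−x̄)² = 1137.4971
r_1 = 14.3953 / 1137.4971 = 0.013

0.013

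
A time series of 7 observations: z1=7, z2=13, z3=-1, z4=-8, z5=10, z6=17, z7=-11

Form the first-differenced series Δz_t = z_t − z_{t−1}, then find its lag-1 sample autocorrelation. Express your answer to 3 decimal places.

-0.129

First differences Δz: 6, -14, -7, 18, 7, -28
Mean of differences = -3.0000
Numerator Σ(Δz_t−Δz̄)(Δz_{t+1}−Δz̄) = -179.0000
Denominator Σ(Δz_t−Δz̄)² = 1384.0000
r_1(Δz) = -179.0000 / 1384.0000 = -0.129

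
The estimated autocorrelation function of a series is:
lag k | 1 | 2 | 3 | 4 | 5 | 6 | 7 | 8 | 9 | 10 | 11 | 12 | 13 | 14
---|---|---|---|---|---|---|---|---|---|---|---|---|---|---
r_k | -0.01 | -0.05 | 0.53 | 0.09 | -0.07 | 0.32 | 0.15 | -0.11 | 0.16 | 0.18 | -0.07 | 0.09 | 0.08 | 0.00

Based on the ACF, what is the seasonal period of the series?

3

The largest autocorrelation is r_3 = 0.53, with a weaker echo at lag 6 (0.32); the remaining lags stay at or below 0.18.
The dominant spike at lag 3 indicates a seasonal period of 3.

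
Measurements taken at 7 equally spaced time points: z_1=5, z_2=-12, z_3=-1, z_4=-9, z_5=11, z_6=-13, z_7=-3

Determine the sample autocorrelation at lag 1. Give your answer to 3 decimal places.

Mean z̄ = (5 − 12 − 1 − 9 + 11 − 13 − 3)/7 = -3.1429
Deviations from mean: 8.1429, -8.8571, 2.1429, -5.8571, 14.1429, -9.8571, 0.1429
Numerator Σ_{t=1}^{6}(z_t−z̄)(z_{t+1}−z̄) = -327.3061
Denominator Σ(z_t−z̄)² = 480.8571
r_1 = -327.3061 / 480.8571 = -0.681

-0.681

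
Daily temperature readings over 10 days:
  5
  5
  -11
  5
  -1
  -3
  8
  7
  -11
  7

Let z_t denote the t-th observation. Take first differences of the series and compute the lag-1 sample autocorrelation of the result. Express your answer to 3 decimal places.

-0.511

First differences Δz: 0, -16, 16, -6, -2, 11, -1, -18, 18
Mean of differences = 0.2222
Numerator Σ(Δz_t−Δz̄)(Δz_{t+1}−Δz̄) = -675.4938
Denominator Σ(Δz_t−Δz̄)² = 1321.5556
r_1(Δz) = -675.4938 / 1321.5556 = -0.511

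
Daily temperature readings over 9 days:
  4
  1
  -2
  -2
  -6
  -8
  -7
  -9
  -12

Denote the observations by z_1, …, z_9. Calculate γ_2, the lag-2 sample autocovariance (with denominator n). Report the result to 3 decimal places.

Mean z̄ = (4 + 1 − 2 − 2 − 6 − 8 − 7 − 9 − 12)/9 = -4.5556
Σ_{t=1}^{7}(z_t−z̄)(z_{t+2}−z̄) = 60.6049
γ_2 = 60.6049 / 9 = 6.734

6.734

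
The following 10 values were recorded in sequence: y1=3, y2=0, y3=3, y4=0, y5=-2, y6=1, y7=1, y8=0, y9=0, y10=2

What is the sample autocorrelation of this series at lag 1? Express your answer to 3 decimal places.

-0.187

Mean ȳ = (3 + 0 + 3 + 0 − 2 + 1 + 1 + 0 + 0 + 2)/10 = 0.8000
Numerator Σ_{t=1}^{9}(y_t−ȳ)(y_{t+1}−ȳ) = -4.0400
Denominator Σ(y_t−ȳ)² = 21.6000
r_1 = -4.0400 / 21.6000 = -0.187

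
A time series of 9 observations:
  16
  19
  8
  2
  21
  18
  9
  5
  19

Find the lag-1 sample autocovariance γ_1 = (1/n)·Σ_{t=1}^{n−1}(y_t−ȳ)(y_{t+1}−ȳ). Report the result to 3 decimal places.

-4.556

Mean ȳ = (16 + 19 + 8 + 2 + 21 + 18 + 9 + 5 + 19)/9 = 13.0000
Σ_{t=1}^{8}(y_t−ȳ)(y_{t+1}−ȳ) = -41.0000
γ_1 = -41.0000 / 9 = -4.556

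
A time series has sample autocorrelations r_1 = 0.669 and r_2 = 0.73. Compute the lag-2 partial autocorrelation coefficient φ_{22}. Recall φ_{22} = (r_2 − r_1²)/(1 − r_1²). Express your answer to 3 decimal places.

φ_{22} = (r_2 − r_1²) / (1 − r_1²)
r_1² = (0.669)² = 0.447561
Numerator = 0.73 − 0.4476 = 0.2824; denominator = 1 − 0.4476 = 0.5524
φ_{22} = 0.2824 / 0.5524 = 0.511

0.511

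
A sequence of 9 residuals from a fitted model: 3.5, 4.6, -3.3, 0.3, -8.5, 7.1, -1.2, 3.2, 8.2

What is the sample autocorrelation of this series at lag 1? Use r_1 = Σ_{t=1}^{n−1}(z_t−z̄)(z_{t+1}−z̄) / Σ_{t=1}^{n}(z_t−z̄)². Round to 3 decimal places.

-0.244

Mean z̄ = (3.5 + 4.6 − 3.3 + 0.3 − 8.5 + 7.1 − 1.2 + 3.2 + 8.2)/9 = 1.5444
Numerator Σ_{t=1}^{8}(z_t−z̄)(z_{t+1}−z̄) = -54.8731
Denominator Σ(z_t−z̄)² = 224.5022
r_1 = -54.8731 / 224.5022 = -0.244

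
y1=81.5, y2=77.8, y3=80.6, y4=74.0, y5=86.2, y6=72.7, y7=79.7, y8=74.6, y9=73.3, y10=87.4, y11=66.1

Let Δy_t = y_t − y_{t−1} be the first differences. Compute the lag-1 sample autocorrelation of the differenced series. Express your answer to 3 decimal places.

First differences Δy: -3.7, 2.8, -6.6, 12.2, -13.5, 7.0, -5.1, -1.3, 14.1, -21.3
Mean of differences = -1.5400
Numerator Σ(Δy_t−Δȳ)(Δy_{t+1}−Δȳ) = -703.8776
Denominator Σ(Δy_t−Δȳ)² = 1101.6640
r_1(Δy) = -703.8776 / 1101.6640 = -0.639

-0.639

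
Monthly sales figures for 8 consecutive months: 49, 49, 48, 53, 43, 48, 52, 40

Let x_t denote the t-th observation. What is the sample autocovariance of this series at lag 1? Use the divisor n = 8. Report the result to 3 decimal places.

Mean x̄ = (49 + 49 + 48 + 53 + 43 + 48 + 52 + 40)/8 = 47.7500
Σ_{t=1}^{7}(x_t−x̄)(x_{t+1}−x̄) = -54.8125
γ_1 = -54.8125 / 8 = -6.852

-6.852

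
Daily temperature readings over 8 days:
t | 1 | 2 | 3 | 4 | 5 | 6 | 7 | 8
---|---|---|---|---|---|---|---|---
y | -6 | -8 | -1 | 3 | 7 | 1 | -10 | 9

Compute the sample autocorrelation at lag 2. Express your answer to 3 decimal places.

-0.229

Mean ȳ = (-6 − 8 − 1 + 3 + 7 + 1 − 10 + 9)/8 = -0.6250
Deviations from mean: -5.3750, -7.3750, -0.3750, 3.6250, 7.6250, 1.6250, -9.3750, 9.6250
Σ(y_t−ȳ)(y_{t+2}−ȳ) = (2.0156) + (-26.7344) + (-2.8594) + (5.8906) + (-71.4844) + (15.6406) = -77.5313
Denominator Σ(y_t−ȳ)² = 337.8750
r_2 = -77.5313 / 337.8750 = -0.229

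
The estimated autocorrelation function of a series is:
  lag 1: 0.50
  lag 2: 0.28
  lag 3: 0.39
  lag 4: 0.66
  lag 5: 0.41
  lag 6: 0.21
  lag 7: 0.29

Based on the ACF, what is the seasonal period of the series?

The largest autocorrelation is r_4 = 0.66; the remaining lags stay at or below 0.50. The elevated value at lag 1 (0.50), dropping to 0.28 at lag 2, reflects decaying short-term dependence rather than seasonality.
The dominant spike at lag 4 indicates a seasonal period of 4.

4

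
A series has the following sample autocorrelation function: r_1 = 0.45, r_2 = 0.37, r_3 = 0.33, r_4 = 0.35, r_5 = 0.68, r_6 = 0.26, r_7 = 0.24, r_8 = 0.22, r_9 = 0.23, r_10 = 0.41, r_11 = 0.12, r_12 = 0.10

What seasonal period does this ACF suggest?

5

The largest autocorrelation is r_5 = 0.68; the remaining lags stay at or below 0.45. The elevated value at lag 1 (0.45), dropping to 0.37 at lag 2, reflects decaying short-term dependence rather than seasonality.
The dominant spike at lag 5 indicates a seasonal period of 5.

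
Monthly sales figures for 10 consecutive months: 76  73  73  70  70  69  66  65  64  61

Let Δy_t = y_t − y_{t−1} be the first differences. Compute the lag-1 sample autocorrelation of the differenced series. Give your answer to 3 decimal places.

-0.556

First differences Δy: -3, 0, -3, 0, -1, -3, -1, -1, -3
Mean of differences = -1.6667
Numerator Σ(Δy_t−Δȳ)(Δy_{t+1}−Δȳ) = -7.7778
Denominator Σ(Δy_t−Δȳ)² = 14.0000
r_1(Δy) = -7.7778 / 14.0000 = -0.556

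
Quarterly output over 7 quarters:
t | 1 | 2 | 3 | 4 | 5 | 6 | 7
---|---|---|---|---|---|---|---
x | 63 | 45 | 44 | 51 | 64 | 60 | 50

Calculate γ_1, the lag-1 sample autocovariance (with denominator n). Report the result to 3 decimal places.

6.303

Mean x̄ = (63 + 45 + 44 + 51 + 64 + 60 + 50)/7 = 53.8571
Σ_{t=1}^{6}(x_t−x̄)(x_{t+1}−x̄) = 44.1224
γ_1 = 44.1224 / 7 = 6.303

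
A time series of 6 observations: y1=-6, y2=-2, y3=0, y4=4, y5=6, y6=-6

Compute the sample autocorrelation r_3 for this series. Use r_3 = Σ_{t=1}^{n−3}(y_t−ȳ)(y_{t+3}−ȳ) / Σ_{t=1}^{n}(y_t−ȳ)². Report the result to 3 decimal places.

Mean ȳ = (-6 − 2 + 0 + 4 + 6 − 6)/6 = -0.6667
Numerator Σ_{t=1}^{3}(y_t−ȳ)(y_{t+3}−ȳ) = -37.3333
Denominator Σ(y_t−ȳ)² = 125.3333
r_3 = -37.3333 / 125.3333 = -0.298

-0.298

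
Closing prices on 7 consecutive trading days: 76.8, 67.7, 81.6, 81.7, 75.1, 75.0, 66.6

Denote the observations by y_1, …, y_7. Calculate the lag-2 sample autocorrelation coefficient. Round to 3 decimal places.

Mean ȳ = (76.8 + 67.7 + 81.6 + 81.7 + 75.1 + 75.0 + 66.6)/7 = 74.9286
Numerator Σ_{t=1}^{5}(y_t−ȳ)(y_{t+2}−ȳ) = -36.2631
Denominator Σ(y_t−ȳ)² = 215.5143
r_2 = -36.2631 / 215.5143 = -0.168

-0.168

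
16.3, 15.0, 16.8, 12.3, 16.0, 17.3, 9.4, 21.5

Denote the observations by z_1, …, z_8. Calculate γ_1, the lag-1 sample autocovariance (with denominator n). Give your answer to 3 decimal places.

Mean z̄ = (16.3 + 15.0 + 16.8 + 12.3 + 16.0 + 17.3 + 9.4 + 21.5)/8 = 15.5750
Deviations: 0.7250, -0.5750, 1.2250, -3.2750, 0.4250, 1.7250, -6.1750, 5.9250
Σ_{t=1}^{7}(z_t−z̄)(z_{t+1}−z̄) = -53.0306
γ_1 = -53.0306 / 8 = -6.629

-6.629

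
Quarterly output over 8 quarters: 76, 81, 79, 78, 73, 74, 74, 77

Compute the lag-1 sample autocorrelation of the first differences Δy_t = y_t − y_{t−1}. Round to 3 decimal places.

-0.108

First differences Δy: 5, -2, -1, -5, 1, 0, 3
Mean of differences = 0.1429
Numerator Σ(Δy_t−Δȳ)(Δy_{t+1}−Δȳ) = -7.0204
Denominator Σ(Δy_t−Δȳ)² = 64.8571
r_1(Δy) = -7.0204 / 64.8571 = -0.108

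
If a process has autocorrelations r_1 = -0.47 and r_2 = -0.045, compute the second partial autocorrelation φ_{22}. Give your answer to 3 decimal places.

φ_{22} = (r_2 − r_1²) / (1 − r_1²)
r_1² = (-0.47)² = 0.2209
Numerator = -0.045 − 0.2209 = -0.2659; denominator = 1 − 0.2209 = 0.7791
φ_{22} = -0.2659 / 0.7791 = -0.341

-0.341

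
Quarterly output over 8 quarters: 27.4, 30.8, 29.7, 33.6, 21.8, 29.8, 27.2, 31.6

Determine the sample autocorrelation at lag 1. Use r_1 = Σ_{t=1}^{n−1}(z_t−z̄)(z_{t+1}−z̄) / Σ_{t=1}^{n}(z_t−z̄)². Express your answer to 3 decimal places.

Mean z̄ = (27.4 + 30.8 + 29.7 + 33.6 + 21.8 + 29.8 + 27.2 + 31.6)/8 = 28.9875
Deviations from mean: -1.5875, 1.8125, 0.7125, 4.6125, -7.1875, 0.8125, -1.7875, 2.6125
Numerator Σ_{t=1}^{7}(z_t−z̄)(z_{t+1}−z̄) = -43.4139
Denominator Σ(z_t−z̄)² = 89.9288
r_1 = -43.4139 / 89.9288 = -0.483

-0.483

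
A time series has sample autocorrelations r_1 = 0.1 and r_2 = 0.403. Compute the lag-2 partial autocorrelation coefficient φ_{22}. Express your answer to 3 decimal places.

φ_{22} = (r_2 − r_1²) / (1 − r_1²)
r_1² = (0.1)² = 0.01
Numerator = 0.403 − 0.0100 = 0.3930; denominator = 1 − 0.0100 = 0.9900
φ_{22} = 0.3930 / 0.9900 = 0.397

0.397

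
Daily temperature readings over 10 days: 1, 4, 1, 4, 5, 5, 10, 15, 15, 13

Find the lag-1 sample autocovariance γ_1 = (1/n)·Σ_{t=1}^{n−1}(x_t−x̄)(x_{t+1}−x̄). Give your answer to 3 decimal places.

Mean x̄ = (1 + 4 + 1 + 4 + 5 + 5 + 10 + 15 + 15 + 13)/10 = 7.3000
Σ_{t=1}^{9}(x_t−x̄)(x_{t+1}−x̄) = 193.0100
γ_1 = 193.0100 / 10 = 19.301

19.301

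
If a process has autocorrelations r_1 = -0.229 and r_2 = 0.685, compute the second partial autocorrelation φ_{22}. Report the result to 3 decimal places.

0.668

φ_{22} = (r_2 − r_1²) / (1 − r_1²)
r_1² = (-0.229)² = 0.052441
Numerator = 0.685 − 0.0524 = 0.6326; denominator = 1 − 0.0524 = 0.9476
φ_{22} = 0.6326 / 0.9476 = 0.668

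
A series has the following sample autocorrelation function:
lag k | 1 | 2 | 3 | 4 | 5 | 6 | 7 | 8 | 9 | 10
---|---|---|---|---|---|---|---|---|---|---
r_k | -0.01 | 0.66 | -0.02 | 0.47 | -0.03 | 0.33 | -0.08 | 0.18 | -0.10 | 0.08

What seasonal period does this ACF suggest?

The largest autocorrelation is r_2 = 0.66, with weaker echoes at lags 4 (0.47), 6 (0.33) and 8 (0.18); the remaining lags stay at or below 0.08.
The dominant spike at lag 2 indicates a seasonal period of 2.

2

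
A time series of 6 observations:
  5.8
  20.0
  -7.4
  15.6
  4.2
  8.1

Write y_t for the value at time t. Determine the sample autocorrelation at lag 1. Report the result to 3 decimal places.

Mean ȳ = (5.8 + 20.0 − 7.4 + 15.6 + 4.2 + 8.1)/6 = 7.7167
Deviations from mean: -1.9167, 12.2833, -15.1167, 7.8833, -3.5167, 0.3833
Numerator Σ_{t=1}^{5}(y_t−ȳ)(y_{t+1}−ȳ) = -357.4669
Denominator Σ(y_t−ȳ)² = 457.7283
r_1 = -357.4669 / 457.7283 = -0.781

-0.781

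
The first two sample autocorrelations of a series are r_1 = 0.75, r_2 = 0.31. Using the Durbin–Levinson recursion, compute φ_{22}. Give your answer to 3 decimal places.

φ_{22} = (r_2 − r_1²) / (1 − r_1²)
r_1² = (0.75)² = 0.5625
Numerator = 0.31 − 0.5625 = -0.2525; denominator = 1 − 0.5625 = 0.4375
φ_{22} = -0.2525 / 0.4375 = -0.577

-0.577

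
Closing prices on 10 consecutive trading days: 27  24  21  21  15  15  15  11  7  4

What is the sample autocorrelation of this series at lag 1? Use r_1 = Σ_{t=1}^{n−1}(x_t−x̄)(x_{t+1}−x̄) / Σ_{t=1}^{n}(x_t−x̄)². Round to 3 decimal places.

Mean x̄ = (27 + 24 + 21 + 21 + 15 + 15 + 15 + 11 + 7 + 4)/10 = 16.0000
Numerator Σ_{t=1}^{9}(x_t−x̄)(x_{t+1}−x̄) = 308.0000
Denominator Σ(x_t−x̄)² = 488.0000
r_1 = 308.0000 / 488.0000 = 0.631

0.631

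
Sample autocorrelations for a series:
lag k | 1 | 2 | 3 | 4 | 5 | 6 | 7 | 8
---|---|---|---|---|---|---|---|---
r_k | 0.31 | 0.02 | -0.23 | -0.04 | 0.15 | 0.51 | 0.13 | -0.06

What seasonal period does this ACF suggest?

The largest autocorrelation is r_6 = 0.51; the remaining lags stay at or below 0.31. The elevated value at lag 1 (0.31), dropping to 0.02 at lag 2, reflects decaying short-term dependence rather than seasonality.
The dominant spike at lag 6 indicates a seasonal period of 6.

6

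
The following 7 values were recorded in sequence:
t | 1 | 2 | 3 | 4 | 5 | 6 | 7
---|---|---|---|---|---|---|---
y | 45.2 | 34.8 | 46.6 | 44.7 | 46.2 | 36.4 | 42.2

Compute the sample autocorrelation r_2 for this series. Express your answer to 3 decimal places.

-0.024

Mean ȳ = (45.2 + 34.8 + 46.6 + 44.7 + 46.2 + 36.4 + 42.2)/7 = 42.3000
Deviations from mean: 2.9000, -7.5000, 4.3000, 2.4000, 3.9000, -5.9000, -0.1000
Σ(y_t−ȳ)(y_{t+2}−ȳ) = (12.4700) + (-18.0000) + (16.7700) + (-14.1600) + (-0.3900) = -3.3100
Denominator Σ(y_t−ȳ)² = 138.9400
r_2 = -3.3100 / 138.9400 = -0.024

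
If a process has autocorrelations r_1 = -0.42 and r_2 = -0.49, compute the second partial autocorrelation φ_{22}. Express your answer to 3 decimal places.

φ_{22} = (r_2 − r_1²) / (1 − r_1²)
r_1² = (-0.42)² = 0.1764
Numerator = -0.49 − 0.1764 = -0.6664; denominator = 1 − 0.1764 = 0.8236
φ_{22} = -0.6664 / 0.8236 = -0.809

-0.809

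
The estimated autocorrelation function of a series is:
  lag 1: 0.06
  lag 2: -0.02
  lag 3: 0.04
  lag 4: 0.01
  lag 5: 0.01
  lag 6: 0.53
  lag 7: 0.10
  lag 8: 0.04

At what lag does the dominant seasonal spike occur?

6

The largest autocorrelation is r_6 = 0.53; the remaining lags stay at or below 0.10.
The dominant spike at lag 6 indicates a seasonal period of 6.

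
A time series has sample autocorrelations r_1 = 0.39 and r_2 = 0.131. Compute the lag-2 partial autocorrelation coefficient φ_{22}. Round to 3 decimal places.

-0.025

φ_{22} = (r_2 − r_1²) / (1 − r_1²)
r_1² = (0.39)² = 0.1521
Numerator = 0.131 − 0.1521 = -0.0211; denominator = 1 − 0.1521 = 0.8479
φ_{22} = -0.0211 / 0.8479 = -0.025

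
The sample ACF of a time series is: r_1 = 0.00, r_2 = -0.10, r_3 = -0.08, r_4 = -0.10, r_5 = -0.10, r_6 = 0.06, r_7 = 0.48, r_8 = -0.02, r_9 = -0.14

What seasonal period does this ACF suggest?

The largest autocorrelation is r_7 = 0.48; the remaining lags stay at or below 0.06.
The dominant spike at lag 7 indicates a seasonal period of 7.

7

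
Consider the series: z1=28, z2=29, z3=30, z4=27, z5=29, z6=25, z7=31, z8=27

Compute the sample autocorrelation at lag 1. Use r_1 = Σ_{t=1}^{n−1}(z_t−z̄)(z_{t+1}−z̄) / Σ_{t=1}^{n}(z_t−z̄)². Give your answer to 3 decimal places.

-0.659

Mean z̄ = (28 + 29 + 30 + 27 + 29 + 25 + 31 + 27)/8 = 28.2500
Deviations from mean: -0.2500, 0.7500, 1.7500, -1.2500, 0.7500, -3.2500, 2.7500, -1.2500
Σ(z_t−z̄)(z_{t+1}−z̄) = (-0.1875) + (1.3125) + (-2.1875) + (-0.9375) + (-2.4375) + (-8.9375) + (-3.4375) = -16.8125
Denominator Σ(z_t−z̄)² = 25.5000
r_1 = -16.8125 / 25.5000 = -0.659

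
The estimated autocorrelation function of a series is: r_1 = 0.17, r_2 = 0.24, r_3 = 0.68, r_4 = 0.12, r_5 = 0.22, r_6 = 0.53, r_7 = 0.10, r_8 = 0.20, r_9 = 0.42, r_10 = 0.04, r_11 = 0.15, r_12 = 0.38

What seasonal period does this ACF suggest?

The largest autocorrelation is r_3 = 0.68, with weaker echoes at lags 6 (0.53), 9 (0.42) and 12 (0.38); the remaining lags stay at or below 0.24.
The dominant spike at lag 3 indicates a seasonal period of 3.

3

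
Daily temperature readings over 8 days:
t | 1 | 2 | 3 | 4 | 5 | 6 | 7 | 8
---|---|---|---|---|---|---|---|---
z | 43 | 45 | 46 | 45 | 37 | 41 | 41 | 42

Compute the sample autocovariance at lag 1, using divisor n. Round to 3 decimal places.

2.031

Mean z̄ = (43 + 45 + 46 + 45 + 37 + 41 + 41 + 42)/8 = 42.5000
Deviations: 0.5000, 2.5000, 3.5000, 2.5000, -5.5000, -1.5000, -1.5000, -0.5000
Σ_{t=1}^{7}(z_t−z̄)(z_{t+1}−z̄) = 16.2500
γ_1 = 16.2500 / 8 = 2.031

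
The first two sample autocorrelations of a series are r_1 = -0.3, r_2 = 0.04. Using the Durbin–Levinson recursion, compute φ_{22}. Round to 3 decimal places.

-0.055

φ_{22} = (r_2 − r_1²) / (1 − r_1²)
r_1² = (-0.3)² = 0.09
Numerator = 0.04 − 0.0900 = -0.0500; denominator = 1 − 0.0900 = 0.9100
φ_{22} = -0.0500 / 0.9100 = -0.055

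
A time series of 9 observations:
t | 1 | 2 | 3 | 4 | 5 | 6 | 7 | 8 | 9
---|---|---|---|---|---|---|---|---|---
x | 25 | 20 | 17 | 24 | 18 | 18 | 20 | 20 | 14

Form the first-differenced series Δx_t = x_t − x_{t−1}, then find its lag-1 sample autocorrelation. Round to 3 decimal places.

First differences Δx: -5, -3, 7, -6, 0, 2, 0, -6
Mean of differences = -1.3750
Numerator Σ(Δx_t−Δx̄)(Δx_{t+1}−Δx̄) = -49.8906
Denominator Σ(Δx_t−Δx̄)² = 143.8750
r_1(Δx) = -49.8906 / 143.8750 = -0.347

-0.347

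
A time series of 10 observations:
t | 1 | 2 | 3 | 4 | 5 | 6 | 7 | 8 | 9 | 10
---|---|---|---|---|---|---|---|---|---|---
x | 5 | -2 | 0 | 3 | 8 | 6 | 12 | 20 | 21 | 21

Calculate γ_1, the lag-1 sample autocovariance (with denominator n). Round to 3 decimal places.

Mean x̄ = (5 − 2 + 0 + 3 + 8 + 6 + 12 + 20 + 21 + 21)/10 = 9.4000
Σ_{t=1}^{9}(x_t−x̄)(x_{t+1}−x̄) = 507.4400
γ_1 = 507.4400 / 10 = 50.744

50.744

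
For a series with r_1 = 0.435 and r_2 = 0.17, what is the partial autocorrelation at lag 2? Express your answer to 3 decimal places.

-0.024

φ_{22} = (r_2 − r_1²) / (1 − r_1²)
r_1² = (0.435)² = 0.189225
Numerator = 0.17 − 0.1892 = -0.0192; denominator = 1 − 0.1892 = 0.8108
φ_{22} = -0.0192 / 0.8108 = -0.024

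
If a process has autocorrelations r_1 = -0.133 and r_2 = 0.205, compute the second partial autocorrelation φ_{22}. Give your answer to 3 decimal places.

0.191

φ_{22} = (r_2 − r_1²) / (1 − r_1²)
r_1² = (-0.133)² = 0.017689
Numerator = 0.205 − 0.0177 = 0.1873; denominator = 1 − 0.0177 = 0.9823
φ_{22} = 0.1873 / 0.9823 = 0.191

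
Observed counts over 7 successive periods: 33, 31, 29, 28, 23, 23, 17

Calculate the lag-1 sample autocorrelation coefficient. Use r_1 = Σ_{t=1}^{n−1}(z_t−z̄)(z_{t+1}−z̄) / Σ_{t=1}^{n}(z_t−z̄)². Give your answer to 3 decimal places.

0.457

Mean z̄ = (33 + 31 + 29 + 28 + 23 + 23 + 17)/7 = 26.2857
Deviations from mean: 6.7143, 4.7143, 2.7143, 1.7143, -3.2857, -3.2857, -9.2857
Σ(z_t−z̄)(z_{t+1}−z̄) = (31.6531) + (12.7959) + (4.6531) + (-5.6327) + (10.7959) + (30.5102) = 84.7755
Denominator Σ(z_t−z̄)² = 185.4286
r_1 = 84.7755 / 185.4286 = 0.457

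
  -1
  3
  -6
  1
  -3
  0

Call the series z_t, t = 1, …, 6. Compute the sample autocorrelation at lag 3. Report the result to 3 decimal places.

-0.260

Mean z̄ = (-1 + 3 − 6 + 1 − 3 + 0)/6 = -1.0000
Σ(z_t−z̄)(z_{t+3}−z̄) = (0.0000) + (-8.0000) + (-5.0000) = -13.0000
Denominator Σ(z_t−z̄)² = 50.0000
r_3 = -13.0000 / 50.0000 = -0.260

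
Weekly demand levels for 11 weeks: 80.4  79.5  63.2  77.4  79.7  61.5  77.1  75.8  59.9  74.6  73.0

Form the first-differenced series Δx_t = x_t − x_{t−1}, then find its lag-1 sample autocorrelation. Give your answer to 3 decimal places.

First differences Δx: -0.9, -16.3, 14.2, 2.3, -18.2, 15.6, -1.3, -15.9, 14.7, -1.6
Mean of differences = -0.7400
Numerator Σ(Δx_t−Δx̄)(Δx_{t+1}−Δx̄) = -770.9436
Denominator Σ(Δx_t−Δx̄)² = 1515.7040
r_1(Δx) = -770.9436 / 1515.7040 = -0.509

-0.509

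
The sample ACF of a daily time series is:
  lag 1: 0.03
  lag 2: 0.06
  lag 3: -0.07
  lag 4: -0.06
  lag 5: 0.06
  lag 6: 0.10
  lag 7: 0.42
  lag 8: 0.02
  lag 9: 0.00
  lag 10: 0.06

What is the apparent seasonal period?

7

The largest autocorrelation is r_7 = 0.42; the remaining lags stay at or below 0.10.
The dominant spike at lag 7 indicates a seasonal period of 7.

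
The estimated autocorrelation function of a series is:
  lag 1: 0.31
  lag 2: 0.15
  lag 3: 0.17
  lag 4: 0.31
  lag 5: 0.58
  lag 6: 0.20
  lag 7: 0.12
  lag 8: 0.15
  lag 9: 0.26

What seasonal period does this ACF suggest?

5

The largest autocorrelation is r_5 = 0.58; the remaining lags stay at or below 0.31. The elevated value at lag 1 (0.31), dropping to 0.15 at lag 2, reflects decaying short-term dependence rather than seasonality.
The dominant spike at lag 5 indicates a seasonal period of 5.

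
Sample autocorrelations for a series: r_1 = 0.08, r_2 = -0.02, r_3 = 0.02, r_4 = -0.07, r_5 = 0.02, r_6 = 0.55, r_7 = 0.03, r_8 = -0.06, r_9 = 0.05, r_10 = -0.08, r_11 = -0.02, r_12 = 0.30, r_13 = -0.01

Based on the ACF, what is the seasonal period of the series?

6

The largest autocorrelation is r_6 = 0.55, with a weaker echo at lag 12 (0.30); the remaining lags stay at or below 0.08.
The dominant spike at lag 6 indicates a seasonal period of 6.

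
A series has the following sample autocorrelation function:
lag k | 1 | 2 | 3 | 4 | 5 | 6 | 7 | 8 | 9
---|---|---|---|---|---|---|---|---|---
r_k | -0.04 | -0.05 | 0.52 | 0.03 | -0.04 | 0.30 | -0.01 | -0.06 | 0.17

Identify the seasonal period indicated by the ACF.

The largest autocorrelation is r_3 = 0.52, with weaker echoes at lags 6 (0.30) and 9 (0.17); the remaining lags stay at or below 0.03.
The dominant spike at lag 3 indicates a seasonal period of 3.

3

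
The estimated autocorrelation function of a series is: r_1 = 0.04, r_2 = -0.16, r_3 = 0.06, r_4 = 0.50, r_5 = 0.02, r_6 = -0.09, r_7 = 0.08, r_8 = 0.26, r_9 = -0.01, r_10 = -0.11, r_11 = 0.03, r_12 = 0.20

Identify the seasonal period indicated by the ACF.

4

The largest autocorrelation is r_4 = 0.50, with weaker echoes at lags 8 (0.26) and 12 (0.20); the remaining lags stay at or below 0.08.
The dominant spike at lag 4 indicates a seasonal period of 4.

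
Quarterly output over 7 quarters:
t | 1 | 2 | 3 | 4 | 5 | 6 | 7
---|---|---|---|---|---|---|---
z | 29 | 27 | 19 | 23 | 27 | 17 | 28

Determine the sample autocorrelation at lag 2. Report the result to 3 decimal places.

-0.175

Mean z̄ = (29 + 27 + 19 + 23 + 27 + 17 + 28)/7 = 24.2857
Deviations from mean: 4.7143, 2.7143, -5.2857, -1.2857, 2.7143, -7.2857, 3.7143
Σ(z_t−z̄)(z_{t+2}−z̄) = (-24.9184) + (-3.4898) + (-14.3469) + (9.3673) + (10.0816) = -23.3061
Denominator Σ(z_t−z̄)² = 133.4286
r_2 = -23.3061 / 133.4286 = -0.175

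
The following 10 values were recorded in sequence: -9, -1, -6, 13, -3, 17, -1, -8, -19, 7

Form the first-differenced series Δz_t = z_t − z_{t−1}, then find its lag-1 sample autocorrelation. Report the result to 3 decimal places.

-0.522

First differences Δz: 8, -5, 19, -16, 20, -18, -7, -11, 26
Mean of differences = 1.7778
Numerator Σ(Δz_t−Δz̄)(Δz_{t+1}−Δz̄) = -1173.1605
Denominator Σ(Δz_t−Δz̄)² = 2247.5556
r_1(Δz) = -1173.1605 / 2247.5556 = -0.522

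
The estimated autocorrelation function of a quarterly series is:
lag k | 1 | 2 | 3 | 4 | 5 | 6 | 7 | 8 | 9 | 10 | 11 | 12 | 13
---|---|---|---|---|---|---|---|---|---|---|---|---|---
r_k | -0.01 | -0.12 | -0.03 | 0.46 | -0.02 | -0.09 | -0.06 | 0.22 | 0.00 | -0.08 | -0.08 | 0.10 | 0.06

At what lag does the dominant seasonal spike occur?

The largest autocorrelation is r_4 = 0.46, with a weaker echo at lag 8 (0.22); the remaining lags stay at or below 0.10.
The dominant spike at lag 4 indicates a seasonal period of 4.

4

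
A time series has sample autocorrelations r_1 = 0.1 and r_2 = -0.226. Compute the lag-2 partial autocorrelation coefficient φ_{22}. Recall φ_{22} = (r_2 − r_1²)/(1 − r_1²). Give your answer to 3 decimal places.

-0.238

φ_{22} = (r_2 − r_1²) / (1 − r_1²)
r_1² = (0.1)² = 0.01
Numerator = -0.226 − 0.0100 = -0.2360; denominator = 1 − 0.0100 = 0.9900
φ_{22} = -0.2360 / 0.9900 = -0.238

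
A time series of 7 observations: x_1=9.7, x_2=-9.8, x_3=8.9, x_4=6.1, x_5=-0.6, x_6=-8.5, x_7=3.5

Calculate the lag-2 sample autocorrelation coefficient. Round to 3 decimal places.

Mean x̄ = (9.7 − 9.8 + 8.9 + 6.1 − 0.6 − 8.5 + 3.5)/7 = 1.3286
Deviations from mean: 8.3714, -11.1286, 7.5714, 4.7714, -1.9286, -9.8286, 2.1714
Σ(x_t−x̄)(x_{t+2}−x̄) = (63.3837) + (-53.0992) + (-14.6020) + (-46.8963) + (-4.1878) = -55.4016
Denominator Σ(x_t−x̄)² = 379.0543
r_2 = -55.4016 / 379.0543 = -0.146

-0.146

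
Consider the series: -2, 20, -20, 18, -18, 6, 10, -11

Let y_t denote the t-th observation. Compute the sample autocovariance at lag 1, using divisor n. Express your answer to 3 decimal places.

Mean ȳ = (-2 + 20 − 20 + 18 − 18 + 6 + 10 − 11)/8 = 0.3750
Deviations: -2.3750, 19.6250, -20.3750, 17.6250, -18.3750, 5.6250, 9.6250, -11.3750
Σ_{t=1}^{7}(y_t−ȳ)(y_{t+1}−ȳ) = -1288.1406
γ_1 = -1288.1406 / 8 = -161.018

-161.018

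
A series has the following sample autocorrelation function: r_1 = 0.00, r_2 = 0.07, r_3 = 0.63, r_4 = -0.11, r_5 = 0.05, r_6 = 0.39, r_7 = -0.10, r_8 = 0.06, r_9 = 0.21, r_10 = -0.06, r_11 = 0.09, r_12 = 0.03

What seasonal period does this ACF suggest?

The largest autocorrelation is r_3 = 0.63, with weaker echoes at lags 6 (0.39) and 9 (0.21); the remaining lags stay at or below 0.09.
The dominant spike at lag 3 indicates a seasonal period of 3.

3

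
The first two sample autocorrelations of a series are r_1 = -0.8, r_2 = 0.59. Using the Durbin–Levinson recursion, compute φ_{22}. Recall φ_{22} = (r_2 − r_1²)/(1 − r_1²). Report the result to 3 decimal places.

φ_{22} = (r_2 − r_1²) / (1 − r_1²)
r_1² = (-0.8)² = 0.64
Numerator = 0.59 − 0.6400 = -0.0500; denominator = 1 − 0.6400 = 0.3600
φ_{22} = -0.0500 / 0.3600 = -0.139

-0.139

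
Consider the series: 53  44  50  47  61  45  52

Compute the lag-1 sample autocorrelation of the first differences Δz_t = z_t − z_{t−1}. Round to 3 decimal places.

-0.718

First differences Δz: -9, 6, -3, 14, -16, 7
Mean of differences = -0.1667
Numerator Σ(Δz_t−Δz̄)(Δz_{t+1}−Δz̄) = -449.8611
Denominator Σ(Δz_t−Δz̄)² = 626.8333
r_1(Δz) = -449.8611 / 626.8333 = -0.718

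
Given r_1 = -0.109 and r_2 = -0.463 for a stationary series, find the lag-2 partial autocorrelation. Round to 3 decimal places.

φ_{22} = (r_2 − r_1²) / (1 − r_1²)
r_1² = (-0.109)² = 0.011881
Numerator = -0.463 − 0.0119 = -0.4749; denominator = 1 − 0.0119 = 0.9881
φ_{22} = -0.4749 / 0.9881 = -0.481

-0.481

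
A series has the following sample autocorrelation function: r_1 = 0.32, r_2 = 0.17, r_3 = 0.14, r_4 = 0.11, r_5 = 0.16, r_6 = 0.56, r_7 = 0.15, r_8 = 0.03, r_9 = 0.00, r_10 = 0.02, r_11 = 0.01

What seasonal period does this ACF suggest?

6

The largest autocorrelation is r_6 = 0.56; the remaining lags stay at or below 0.32. The elevated value at lag 1 (0.32), dropping to 0.17 at lag 2, reflects decaying short-term dependence rather than seasonality.
The dominant spike at lag 6 indicates a seasonal period of 6.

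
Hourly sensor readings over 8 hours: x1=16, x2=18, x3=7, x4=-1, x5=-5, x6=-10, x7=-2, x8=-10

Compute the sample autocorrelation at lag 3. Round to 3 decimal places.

-0.146

Mean x̄ = (16 + 18 + 7 − 1 − 5 − 10 − 2 − 10)/8 = 1.6250
Deviations from mean: 14.3750, 16.3750, 5.3750, -2.6250, -6.6250, -11.6250, -3.6250, -11.6250
Σ(x_t−x̄)(x_{t+3}−x̄) = (-37.7344) + (-108.4844) + (-62.4844) + (9.5156) + (77.0156) = -122.1719
Denominator Σ(x_t−x̄)² = 837.8750
r_3 = -122.1719 / 837.8750 = -0.146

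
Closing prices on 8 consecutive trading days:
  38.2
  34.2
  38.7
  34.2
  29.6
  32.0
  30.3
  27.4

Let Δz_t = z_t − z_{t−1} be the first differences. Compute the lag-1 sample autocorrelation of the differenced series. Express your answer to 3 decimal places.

First differences Δz: -4.0, 4.5, -4.5, -4.6, 2.4, -1.7, -2.9
Mean of differences = -1.5429
Numerator Σ(Δz_t−Δz̄)(Δz_{t+1}−Δz̄) = -36.1376
Denominator Σ(Δz_t−Δz̄)² = 78.0571
r_1(Δz) = -36.1376 / 78.0571 = -0.463

-0.463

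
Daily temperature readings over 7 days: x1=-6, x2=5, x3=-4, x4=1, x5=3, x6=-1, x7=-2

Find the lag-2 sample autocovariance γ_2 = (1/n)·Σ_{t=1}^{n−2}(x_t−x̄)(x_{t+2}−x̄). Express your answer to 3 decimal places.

1.335

Mean x̄ = (-6 + 5 − 4 + 1 + 3 − 1 − 2)/7 = -0.5714
Σ_{t=1}^{5}(x_t−x̄)(x_{t+2}−x̄) = 9.3469
γ_2 = 9.3469 / 7 = 1.335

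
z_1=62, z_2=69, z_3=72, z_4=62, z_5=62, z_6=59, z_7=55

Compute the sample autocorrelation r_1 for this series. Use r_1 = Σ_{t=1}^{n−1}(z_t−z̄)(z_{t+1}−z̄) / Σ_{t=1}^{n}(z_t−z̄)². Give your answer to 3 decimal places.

0.380

Mean z̄ = (62 + 69 + 72 + 62 + 62 + 59 + 55)/7 = 63.0000
Deviations from mean: -1.0000, 6.0000, 9.0000, -1.0000, -1.0000, -4.0000, -8.0000
Σ(z_t−z̄)(z_{t+1}−z̄) = (-6.0000) + (54.0000) + (-9.0000) + (1.0000) + (4.0000) + (32.0000) = 76.0000
Denominator Σ(z_t−z̄)² = 200.0000
r_1 = 76.0000 / 200.0000 = 0.380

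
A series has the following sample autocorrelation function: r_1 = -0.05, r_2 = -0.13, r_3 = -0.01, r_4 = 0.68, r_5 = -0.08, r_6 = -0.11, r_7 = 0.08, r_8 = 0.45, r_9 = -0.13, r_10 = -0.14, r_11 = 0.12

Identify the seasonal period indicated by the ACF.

4

The largest autocorrelation is r_4 = 0.68, with a weaker echo at lag 8 (0.45); the remaining lags stay at or below 0.12.
The dominant spike at lag 4 indicates a seasonal period of 4.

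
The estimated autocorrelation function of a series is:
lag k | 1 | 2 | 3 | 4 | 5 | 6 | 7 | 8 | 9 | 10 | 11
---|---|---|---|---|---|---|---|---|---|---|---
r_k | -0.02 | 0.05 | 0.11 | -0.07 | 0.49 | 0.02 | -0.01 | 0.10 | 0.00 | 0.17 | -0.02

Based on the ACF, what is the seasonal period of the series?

5

The largest autocorrelation is r_5 = 0.49, with a weaker echo at lag 10 (0.17); the remaining lags stay at or below 0.11.
The dominant spike at lag 5 indicates a seasonal period of 5.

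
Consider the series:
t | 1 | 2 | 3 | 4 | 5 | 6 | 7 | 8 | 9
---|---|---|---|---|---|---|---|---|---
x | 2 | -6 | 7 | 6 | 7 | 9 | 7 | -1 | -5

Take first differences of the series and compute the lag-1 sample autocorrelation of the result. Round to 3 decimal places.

-0.216

First differences Δx: -8, 13, -1, 1, 2, -2, -8, -4
Mean of differences = -0.8750
Numerator Σ(Δx_t−Δx̄)(Δx_{t+1}−Δx̄) = -68.3906
Denominator Σ(Δx_t−Δx̄)² = 316.8750
r_1(Δx) = -68.3906 / 316.8750 = -0.216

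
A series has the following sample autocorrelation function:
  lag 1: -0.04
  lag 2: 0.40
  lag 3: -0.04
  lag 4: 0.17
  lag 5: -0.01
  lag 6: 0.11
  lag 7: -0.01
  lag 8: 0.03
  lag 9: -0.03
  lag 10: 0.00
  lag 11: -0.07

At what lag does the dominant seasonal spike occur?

The largest autocorrelation is r_2 = 0.40, with a weaker echo at lag 4 (0.17); the remaining lags stay at or below 0.11.
The dominant spike at lag 2 indicates a seasonal period of 2.

2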